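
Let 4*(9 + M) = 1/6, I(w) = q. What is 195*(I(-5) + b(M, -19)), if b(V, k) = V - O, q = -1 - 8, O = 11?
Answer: -45175/8 ≈ -5646.9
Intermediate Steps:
q = -9
I(w) = -9
M = -215/24 (M = -9 + (1/4)/6 = -9 + (1/4)*(1/6) = -9 + 1/24 = -215/24 ≈ -8.9583)
b(V, k) = -11 + V (b(V, k) = V - 1*11 = V - 11 = -11 + V)
195*(I(-5) + b(M, -19)) = 195*(-9 + (-11 - 215/24)) = 195*(-9 - 479/24) = 195*(-695/24) = -45175/8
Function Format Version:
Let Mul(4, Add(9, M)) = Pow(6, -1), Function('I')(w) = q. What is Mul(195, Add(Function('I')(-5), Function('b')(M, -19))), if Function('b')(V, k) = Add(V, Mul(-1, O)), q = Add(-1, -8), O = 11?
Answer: Rational(-45175, 8) ≈ -5646.9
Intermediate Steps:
q = -9
Function('I')(w) = -9
M = Rational(-215, 24) (M = Add(-9, Mul(Rational(1, 4), Pow(6, -1))) = Add(-9, Mul(Rational(1, 4), Rational(1, 6))) = Add(-9, Rational(1, 24)) = Rational(-215, 24) ≈ -8.9583)
Function('b')(V, k) = Add(-11, V) (Function('b')(V, k) = Add(V, Mul(-1, 11)) = Add(V, -11) = Add(-11, V))
Mul(195, Add(Function('I')(-5), Function('b')(M, -19))) = Mul(195, Add(-9, Add(-11, Rational(-215, 24)))) = Mul(195, Add(-9, Rational(-479, 24))) = Mul(195, Rational(-695, 24)) = Rational(-45175, 8)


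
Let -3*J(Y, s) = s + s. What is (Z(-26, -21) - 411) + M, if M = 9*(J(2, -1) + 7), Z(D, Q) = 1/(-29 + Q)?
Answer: -17101/50 ≈ -342.02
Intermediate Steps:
J(Y, s) = -2*s/3 (J(Y, s) = -(s + s)/3 = -2*s/3)
M = 69 (M = 9*(-2/3*(-1) + 7) = 9*(2/3 + 7) = 9*(23/3) = 69)
(Z(-26, -21) - 411) + M = (1/(-29 - 21) - 411) + 69 = (1/(-50) - 411) + 69 = (-1/50 - 411) + 69 = -20551/50 + 69 = -17101/50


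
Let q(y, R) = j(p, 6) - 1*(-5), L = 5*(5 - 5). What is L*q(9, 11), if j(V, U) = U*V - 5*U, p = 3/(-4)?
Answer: 0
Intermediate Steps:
L = 0 (L = 5*0 = 0)
p = -¾ (p = 3*(-¼) = -¾ ≈ -0.75000)
j(V, U) = -5*U + U*V
q(y, R) = -59/2 (q(y, R) = 6*(-5 - ¾) - 1*(-5) = 6*(-23/4) + 5 = -69/2 + 5 = -59/2)
L*q(9, 11) = 0*(-59/2) = 0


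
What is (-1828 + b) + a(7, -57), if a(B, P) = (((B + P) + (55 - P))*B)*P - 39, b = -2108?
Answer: -28713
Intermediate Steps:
a(B, P) = -39 + B*P*(55 + B) (a(B, P) = ((55 + B)*B)*P - 39 = (B*(55 + B))*P - 39 = B*P*(55 + B) - 39 = -39 + B*P*(55 + B))
(-1828 + b) + a(7, -57) = (-1828 - 2108) + (-39 - 57*7**2 + 55*7*(-57)) = -3936 + (-39 - 57*49 - 21945) = -3936 + (-39 - 2793 - 21945) = -3936 - 24777 = -28713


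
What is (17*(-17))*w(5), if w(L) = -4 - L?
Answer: 2601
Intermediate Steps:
(17*(-17))*w(5) = (17*(-17))*(-4 - 1*5) = -289*(-4 - 5) = -289*(-9) = 2601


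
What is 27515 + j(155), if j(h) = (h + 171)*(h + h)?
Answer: 128575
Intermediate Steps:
j(h) = 2*h*(171 + h) (j(h) = (171 + h)*(2*h) = 2*h*(171 + h))
27515 + j(155) = 27515 + 2*155*(171 + 155) = 27515 + 2*155*326 = 27515 + 101060 = 128575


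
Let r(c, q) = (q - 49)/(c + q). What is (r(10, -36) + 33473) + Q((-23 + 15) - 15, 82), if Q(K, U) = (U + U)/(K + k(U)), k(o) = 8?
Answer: 13051481/390 ≈ 33465.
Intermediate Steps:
r(c, q) = (-49 + q)/(c + q)
Q(K, U) = 2*U/(8 + K) (Q(K, U) = (U + U)/(K + 8) = (2*U)/(8 + K) = 2*U/(8 + K))
(r(10, -36) + 33473) + Q((-23 + 15) - 15, 82) = ((-49 - 36)/(10 - 36) + 33473) + 2*82/(8 + ((-23 + 15) - 15)) = (-85/(-26) + 33473) + 2*82/(8 + (-8 - 15)) = (-1/26*(-85) + 33473) + 2*82/(8 - 23) = (85/26 + 33473) + 2*82/(-15) = 870383/26 + 2*82*(-1/15) = 870383/26 - 164/15 = 13051481/390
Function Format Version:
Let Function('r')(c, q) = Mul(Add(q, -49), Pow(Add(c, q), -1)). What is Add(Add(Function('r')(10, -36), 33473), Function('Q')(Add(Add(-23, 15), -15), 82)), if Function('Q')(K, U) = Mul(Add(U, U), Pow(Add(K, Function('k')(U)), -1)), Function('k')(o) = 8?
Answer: Rational(13051481, 390) ≈ 33465.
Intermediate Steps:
Function('r')(c, q) = Mul(Pow(Add(c, q), -1), Add(-49, q)) (Function('r')(c, q) = Mul(Add(-49, q), Pow(Add(c, q), -1)) = Mul(Pow(Add(c, q), -1), Add(-49, q)))
Function('Q')(K, U) = Mul(2, U, Pow(Add(8, K), -1)) (Function('Q')(K, U) = Mul(Add(U, U), Pow(Add(K, 8), -1)) = Mul(Mul(2, U), Pow(Add(8, K), -1)) = Mul(2, U, Pow(Add(8, K), -1)))
Add(Add(Function('r')(10, -36), 33473), Function('Q')(Add(Add(-23, 15), -15), 82)) = Add(Add(Mul(Pow(Add(10, -36), -1), Add(-49, -36)), 33473), Mul(2, 82, Pow(Add(8, Add(Add(-23, 15), -15)), -1))) = Add(Add(Mul(Pow(-26, -1), -85), 33473), Mul(2, 82, Pow(Add(8, Add(-8, -15)), -1))) = Add(Add(Mul(Rational(-1, 26), -85), 33473), Mul(2, 82, Pow(Add(8, -23), -1))) = Add(Add(Rational(85, 26), 33473), Mul(2, 82, Pow(-15, -1))) = Add(Rational(870383, 26), Mul(2, 82, Rational(-1, 15))) = Add(Rational(870383, 26), Rational(-164, 15)) = Rational(13051481, 390)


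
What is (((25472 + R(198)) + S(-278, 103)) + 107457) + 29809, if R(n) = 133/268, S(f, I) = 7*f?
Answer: 43092389/268 ≈ 1.6079e+5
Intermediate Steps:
R(n) = 133/268 (R(n) = 133*(1/268) = 133/268)
(((25472 + R(198)) + S(-278, 103)) + 107457) + 29809 = (((25472 + 133/268) + 7*(-278)) + 107457) + 29809 = ((6826629/268 - 1946) + 107457) + 29809 = (6305101/268 + 107457) + 29809 = 35103577/268 + 29809 = 43092389/268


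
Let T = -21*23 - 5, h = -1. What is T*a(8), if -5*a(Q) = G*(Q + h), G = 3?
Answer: 10248/5 ≈ 2049.6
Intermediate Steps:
T = -488 (T = -483 - 5 = -488)
a(Q) = 3/5 - 3*Q/5 (a(Q) = -3*(Q - 1)/5 = -3*(-1 + Q)/5 = -(-3 + 3*Q)/5 = 3/5 - 3*Q/5)
T*a(8) = -488*(3/5 - 3/5*8) = -488*(3/5 - 24/5) = -488*(-21/5) = 10248/5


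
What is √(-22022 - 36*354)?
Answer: I*√34766 ≈ 186.46*I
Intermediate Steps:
√(-22022 - 36*354) = √(-22022 - 12744) = √(-34766) = I*√34766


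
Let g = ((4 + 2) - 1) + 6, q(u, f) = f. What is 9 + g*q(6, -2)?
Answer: -13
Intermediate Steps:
g = 11 (g = (6 - 1) + 6 = 5 + 6 = 11)
9 + g*q(6, -2) = 9 + 11*(-2) = 9 - 22 = -13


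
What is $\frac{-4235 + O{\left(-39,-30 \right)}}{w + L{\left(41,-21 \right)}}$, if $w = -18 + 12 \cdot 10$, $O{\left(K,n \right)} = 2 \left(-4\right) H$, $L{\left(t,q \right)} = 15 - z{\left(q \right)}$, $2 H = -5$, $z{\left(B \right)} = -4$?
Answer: $- \frac{4215}{121} \approx -34.835$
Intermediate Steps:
$H = - \frac{5}{2}$ ($H = \frac{1}{2} \left(-5\right) = - \frac{5}{2} \approx -2.5$)
$L{\left(t,q \right)} = 19$ ($L{\left(t,q \right)} = 15 - -4 = 15 + 4 = 19$)
$O{\left(K,n \right)} = 20$ ($O{\left(K,n \right)} = 2 \left(-4\right) \left(- \frac{5}{2}\right) = \left(-8\right) \left(- \frac{5}{2}\right) = 20$)
$w = 102$ ($w = -18 + 120 = 102$)
$\frac{-4235 + O{\left(-39,-30 \right)}}{w + L{\left(41,-21 \right)}} = \frac{-4235 + 20}{102 + 19} = - \frac{4215}{121}$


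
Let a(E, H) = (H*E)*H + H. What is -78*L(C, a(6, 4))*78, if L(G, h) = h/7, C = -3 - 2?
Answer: -608400/7 ≈ -86914.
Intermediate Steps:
C = -5
a(E, H) = H + E*H**2 (a(E, H) = (E*H)*H + H = E*H**2 + H = H + E*H**2)
L(G, h) = h/7 (L(G, h) = h*(1/7) = h/7)
-78*L(C, a(6, 4))*78 = -78*4*(1 + 6*4)/7*78 = -78*4*(1 + 24)/7*78 = -78*4*25/7*78 = -78*100/7*78 = -7800/7*78 = -608400/7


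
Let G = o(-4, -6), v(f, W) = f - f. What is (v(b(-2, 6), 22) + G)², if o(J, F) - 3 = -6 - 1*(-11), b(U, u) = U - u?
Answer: 64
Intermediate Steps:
o(J, F) = 8 (o(J, F) = 3 + (-6 - 1*(-11)) = 3 + (-6 + 11) = 3 + 5 = 8)
v(f, W) = 0
G = 8
(v(b(-2, 6), 22) + G)² = (0 + 8)² = 8² = 64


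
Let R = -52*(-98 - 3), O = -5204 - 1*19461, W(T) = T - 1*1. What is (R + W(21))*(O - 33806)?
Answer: -308259112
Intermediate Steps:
W(T) = -1 + T (W(T) = T - 1 = -1 + T)
O = -24665 (O = -5204 - 19461 = -24665)
R = 5252 (R = -52*(-101) = 5252)
(R + W(21))*(O - 33806) = (5252 + (-1 + 21))*(-24665 - 33806) = (5252 + 20)*(-58471) = 5272*(-58471) = -308259112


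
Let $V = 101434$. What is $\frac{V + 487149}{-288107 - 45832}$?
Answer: $- \frac{588583}{333939} \approx -1.7625$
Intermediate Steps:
$\frac{V + 487149}{-288107 - 45832} = \frac{101434 + 487149}{-288107 - 45832} = \frac{588583}{-333939} = 588583 \left(- \frac{1}{333939}\right) = - \frac{588583}{333939}$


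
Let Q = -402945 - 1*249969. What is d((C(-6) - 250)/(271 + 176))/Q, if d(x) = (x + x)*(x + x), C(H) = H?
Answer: -131072/65229046713 ≈ -2.0094e-6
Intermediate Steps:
Q = -652914 (Q = -402945 - 249969 = -652914)
d(x) = 4*x² (d(x) = (2*x)*(2*x) = 4*x²)
d((C(-6) - 250)/(271 + 176))/Q = (4*((-6 - 250)/(271 + 176))²)/(-652914) = (4*(-256/447)²)*(-1/652914) = (4*(65536/199809))*(-1/652914) = (262144/199809)*(-1/652914) = -131072/65229046713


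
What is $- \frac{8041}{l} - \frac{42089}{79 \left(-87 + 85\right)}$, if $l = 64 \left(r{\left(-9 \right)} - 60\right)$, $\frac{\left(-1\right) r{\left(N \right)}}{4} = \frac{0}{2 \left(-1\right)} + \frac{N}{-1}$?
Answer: $\frac{129932647}{485376} \approx 267.69$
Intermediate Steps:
$r{\left(N \right)} = 4 N$ ($r{\left(N \right)} = - 4 \left(\frac{0}{2 \left(-1\right)} + \frac{N}{-1}\right) = - 4 \left(\frac{0}{-2} + N \left(-1\right)\right) = - 4 \left(0 \left(- \frac{1}{2}\right) - N\right) = - 4 \left(0 - N\right) = - 4 \left(- N\right) = 4 N$)
$l = -6144$ ($l = 64 \left(4 \left(-9\right) - 60\right) = 64 \left(-36 - 60\right) = 64 \left(-96\right) = -6144$)
$- \frac{8041}{l} - \frac{42089}{79 \left(-87 + 85\right)} = - \frac{8041}{-6144} - \frac{42089}{79 \left(-87 + 85\right)} = \left(-8041\right) \left(- \frac{1}{6144}\right) - \frac{42089}{79 \left(-2\right)} = \frac{8041}{6144} - \frac{42089}{-158} = \frac{8041}{6144} - - \frac{42089}{158} = \frac{8041}{6144} + \frac{42089}{158} = \frac{129932647}{485376}$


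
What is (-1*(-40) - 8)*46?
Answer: 1472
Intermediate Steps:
(-1*(-40) - 8)*46 = (40 - 8)*46 = 32*46 = 1472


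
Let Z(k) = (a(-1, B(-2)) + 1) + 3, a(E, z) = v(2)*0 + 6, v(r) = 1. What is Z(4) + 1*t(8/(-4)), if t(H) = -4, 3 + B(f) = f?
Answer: 6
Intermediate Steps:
B(f) = -3 + f
a(E, z) = 6 (a(E, z) = 1*0 + 6 = 0 + 6 = 6)
Z(k) = 10 (Z(k) = (6 + 1) + 3 = 7 + 3 = 10)
Z(4) + 1*t(8/(-4)) = 10 + 1*(-4) = 10 - 4 = 6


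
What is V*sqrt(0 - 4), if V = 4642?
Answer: 9284*I ≈ 9284.0*I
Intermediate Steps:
V*sqrt(0 - 4) = 4642*sqrt(0 - 4) = 4642*sqrt(-4) = 4642*(2*I) = 9284*I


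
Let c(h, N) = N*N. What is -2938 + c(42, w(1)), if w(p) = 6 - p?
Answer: -2913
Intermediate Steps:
c(h, N) = N**2
-2938 + c(42, w(1)) = -2938 + (6 - 1*1)**2 = -2938 + (6 - 1)**2 = -2938 + 5**2 = -2938 + 25 = -2913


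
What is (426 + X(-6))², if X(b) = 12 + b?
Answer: 186624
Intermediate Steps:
(426 + X(-6))² = (426 + (12 - 6))² = (426 + 6)² = 432² = 186624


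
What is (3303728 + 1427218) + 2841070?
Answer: 7572016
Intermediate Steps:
(3303728 + 1427218) + 2841070 = 4730946 + 2841070 = 7572016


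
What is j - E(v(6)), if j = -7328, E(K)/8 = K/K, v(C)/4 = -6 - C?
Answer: -7336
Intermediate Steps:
v(C) = -24 - 4*C (v(C) = 4*(-6 - C) = -24 - 4*C)
E(K) = 8 (E(K) = 8*(K/K) = 8*1 = 8)
j - E(v(6)) = -7328 - 1*8 = -7328 - 8 = -7336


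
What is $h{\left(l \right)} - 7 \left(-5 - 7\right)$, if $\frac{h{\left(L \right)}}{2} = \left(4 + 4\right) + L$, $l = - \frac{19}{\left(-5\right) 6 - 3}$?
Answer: $\frac{3338}{33} \approx 101.15$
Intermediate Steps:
$l = \frac{19}{33}$ ($l = - \frac{19}{-30 - 3} = - \frac{19}{-33} = \left(-19\right) \left(- \frac{1}{33}\right) = \frac{19}{33} \approx 0.57576$)
$h{\left(L \right)} = 16 + 2 L$ ($h{\left(L \right)} = 2 \left(\left(4 + 4\right) + L\right) = 2 \left(8 + L\right) = 16 + 2 L$)
$h{\left(l \right)} - 7 \left(-5 - 7\right) = \left(16 + 2 \cdot \frac{19}{33}\right) - 7 \left(-5 - 7\right) = \left(16 + \frac{38}{33}\right) - 7 \left(-12\right) = \frac{566}{33} - -84 = \frac{566}{33} + 84 = \frac{3338}{33}$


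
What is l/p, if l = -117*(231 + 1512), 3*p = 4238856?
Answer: -67977/470984 ≈ -0.14433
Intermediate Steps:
p = 1412952 (p = (1/3)*4238856 = 1412952)
l = -203931 (l = -117*1743 = -203931)
l/p = -203931/1412952 = -203931*1/1412952 = -67977/470984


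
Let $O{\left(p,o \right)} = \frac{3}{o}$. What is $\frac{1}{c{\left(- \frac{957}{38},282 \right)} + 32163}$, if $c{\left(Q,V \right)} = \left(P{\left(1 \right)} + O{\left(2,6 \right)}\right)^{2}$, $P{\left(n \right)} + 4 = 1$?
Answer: $\frac{4}{128677} \approx 3.1086 \cdot 10^{-5}$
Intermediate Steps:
$P{\left(n \right)} = -3$ ($P{\left(n \right)} = -4 + 1 = -3$)
$c{\left(Q,V \right)} = \frac{25}{4}$ ($c{\left(Q,V \right)} = \left(-3 + \frac{3}{6}\right)^{2} = \left(-3 + 3 \cdot \frac{1}{6}\right)^{2} = \left(-3 + \frac{1}{2}\right)^{2} = \left(- \frac{5}{2}\right)^{2} = \frac{25}{4}$)
$\frac{1}{c{\left(- \frac{957}{38},282 \right)} + 32163} = \frac{1}{\frac{25}{4} + 32163} = \frac{1}{\frac{128677}{4}} = \frac{4}{128677}$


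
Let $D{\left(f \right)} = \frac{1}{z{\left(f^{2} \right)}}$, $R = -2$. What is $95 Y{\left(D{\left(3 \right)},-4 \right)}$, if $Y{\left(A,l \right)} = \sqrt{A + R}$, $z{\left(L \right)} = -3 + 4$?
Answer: $95 i \approx 95.0 i$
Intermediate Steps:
$z{\left(L \right)} = 1$
$D{\left(f \right)} = 1$ ($D{\left(f \right)} = 1^{-1} = 1$)
$Y{\left(A,l \right)} = \sqrt{-2 + A}$ ($Y{\left(A,l \right)} = \sqrt{A - 2} = \sqrt{-2 + A}$)
$95 Y{\left(D{\left(3 \right)},-4 \right)} = 95 \sqrt{-2 + 1} = 95 \sqrt{-1} = 95 i$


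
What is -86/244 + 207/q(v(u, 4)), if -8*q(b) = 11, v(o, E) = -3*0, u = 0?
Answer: -202505/1342 ≈ -150.90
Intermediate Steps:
v(o, E) = 0
q(b) = -11/8 (q(b) = -1/8*11 = -11/8)
-86/244 + 207/q(v(u, 4)) = -86/244 + 207/(-11/8) = -86*1/244 + 207*(-8/11) = -43/122 - 1656/11 = -202505/1342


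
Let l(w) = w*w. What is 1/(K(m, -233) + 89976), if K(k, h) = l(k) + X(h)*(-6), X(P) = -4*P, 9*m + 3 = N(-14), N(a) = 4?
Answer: 81/6835105 ≈ 1.1851e-5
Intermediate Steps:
m = ⅑ (m = -⅓ + (⅑)*4 = -⅓ + 4/9 = ⅑ ≈ 0.11111)
l(w) = w²
K(k, h) = k² + 24*h (K(k, h) = k² - 4*h*(-6) = k² + 24*h)
1/(K(m, -233) + 89976) = 1/(((⅑)² + 24*(-233)) + 89976) = 1/((1/81 - 5592) + 89976) = 1/(-452951/81 + 89976) = 1/(6835105/81) = 81/6835105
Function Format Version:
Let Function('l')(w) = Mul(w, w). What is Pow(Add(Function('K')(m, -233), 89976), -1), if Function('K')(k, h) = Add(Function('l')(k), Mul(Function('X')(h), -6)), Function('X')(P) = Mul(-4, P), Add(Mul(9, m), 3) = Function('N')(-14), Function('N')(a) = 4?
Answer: Rational(81, 6835105) ≈ 1.1851e-5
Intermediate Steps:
m = Rational(1, 9) (m = Add(Rational(-1, 3), Mul(Rational(1, 9), 4)) = Add(Rational(-1, 3), Rational(4, 9)) = Rational(1, 9) ≈ 0.11111)
Function('l')(w) = Pow(w, 2)
Function('K')(k, h) = Add(Pow(k, 2), Mul(24, h)) (Function('K')(k, h) = Add(Pow(k, 2), Mul(Mul(-4, h), -6)) = Add(Pow(k, 2), Mul(24, h)))
Pow(Add(Function('K')(m, -233), 89976), -1) = Pow(Add(Add(Pow(Rational(1, 9), 2), Mul(24, -233)), 89976), -1) = Pow(Add(Add(Rational(1, 81), -5592), 89976), -1) = Pow(Add(Rational(-452951, 81), 89976), -1) = Pow(Rational(6835105, 81), -1) = Rational(81, 6835105)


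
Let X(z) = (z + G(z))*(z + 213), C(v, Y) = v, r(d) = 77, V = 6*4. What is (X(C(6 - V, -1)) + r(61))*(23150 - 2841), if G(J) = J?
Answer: -141005387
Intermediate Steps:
V = 24
X(z) = 2*z*(213 + z) (X(z) = (z + z)*(z + 213) = (2*z)*(213 + z) = 2*z*(213 + z))
(X(C(6 - V, -1)) + r(61))*(23150 - 2841) = (2*(6 - 1*24)*(213 + (6 - 1*24)) + 77)*(23150 - 2841) = (2*(6 - 24)*(213 + (6 - 24)) + 77)*20309 = (2*(-18)*(213 - 18) + 77)*20309 = (2*(-18)*195 + 77)*20309 = (-7020 + 77)*20309 = -6943*20309 = -141005387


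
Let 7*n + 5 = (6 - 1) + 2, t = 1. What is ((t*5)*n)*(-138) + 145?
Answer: -365/7 ≈ -52.143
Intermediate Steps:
n = 2/7 (n = -5/7 + ((6 - 1) + 2)/7 = -5/7 + (5 + 2)/7 = -5/7 + (1/7)*7 = -5/7 + 1 = 2/7 ≈ 0.28571)
((t*5)*n)*(-138) + 145 = ((1*5)*(2/7))*(-138) + 145 = (5*(2/7))*(-138) + 145 = (10/7)*(-138) + 145 = -1380/7 + 145 = -365/7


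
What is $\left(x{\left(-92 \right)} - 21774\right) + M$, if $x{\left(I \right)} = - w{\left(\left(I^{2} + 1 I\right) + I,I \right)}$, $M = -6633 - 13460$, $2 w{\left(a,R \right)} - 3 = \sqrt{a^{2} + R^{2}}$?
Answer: $- \frac{83737}{2} - 46 \sqrt{8101} \approx -46009.0$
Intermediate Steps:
$w{\left(a,R \right)} = \frac{3}{2} + \frac{\sqrt{R^{2} + a^{2}}}{2}$ ($w{\left(a,R \right)} = \frac{3}{2} + \frac{\sqrt{a^{2} + R^{2}}}{2} = \frac{3}{2} + \frac{\sqrt{R^{2} + a^{2}}}{2}$)
$M = -20093$ ($M = -6633 - 13460 = -20093$)
$x{\left(I \right)} = - \frac{3}{2} - \frac{\sqrt{I^{2} + \left(I^{2} + 2 I\right)^{2}}}{2}$ ($x{\left(I \right)} = - (\frac{3}{2} + \frac{\sqrt{I^{2} + \left(\left(I^{2} + 1 I\right) + I\right)^{2}}}{2}) = - (\frac{3}{2} + \frac{\sqrt{I^{2} + \left(\left(I^{2} + I\right) + I\right)^{2}}}{2}) = - (\frac{3}{2} + \frac{\sqrt{I^{2} + \left(\left(I + I^{2}\right) + I\right)^{2}}}{2}) = - (\frac{3}{2} + \frac{\sqrt{I^{2} + \left(I^{2} + 2 I\right)^{2}}}{2}) = - \frac{3}{2} - \frac{\sqrt{I^{2} + \left(I^{2} + 2 I\right)^{2}}}{2}$)
$\left(x{\left(-92 \right)} - 21774\right) + M = \left(\left(- \frac{3}{2} - \frac{\sqrt{\left(-92\right)^{2} \left(1 + \left(2 - 92\right)^{2}\right)}}{2}\right) - 21774\right) - 20093 = \left(\left(- \frac{3}{2} - \frac{\sqrt{8464 \left(1 + \left(-90\right)^{2}\right)}}{2}\right) - 21774\right) - 20093 = \left(\left(- \frac{3}{2} - \frac{\sqrt{8464 \left(1 + 8100\right)}}{2}\right) - 21774\right) - 20093 = \left(\left(- \frac{3}{2} - \frac{\sqrt{8464 \cdot 8101}}{2}\right) - 21774\right) - 20093 = \left(\left(- \frac{3}{2} - \frac{\sqrt{68566864}}{2}\right) - 21774\right) - 20093 = \left(\left(- \frac{3}{2} - \frac{92 \sqrt{8101}}{2}\right) - 21774\right) - 20093 = \left(\left(- \frac{3}{2} - 46 \sqrt{8101}\right) - 21774\right) - 20093 = \left(- \frac{43551}{2} - 46 \sqrt{8101}\right) - 20093 = - \frac{83737}{2} - 46 \sqrt{8101}$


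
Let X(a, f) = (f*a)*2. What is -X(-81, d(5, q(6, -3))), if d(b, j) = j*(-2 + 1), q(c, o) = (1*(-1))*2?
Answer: 324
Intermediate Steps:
q(c, o) = -2 (q(c, o) = -1*2 = -2)
d(b, j) = -j (d(b, j) = j*(-1) = -j)
X(a, f) = 2*a*f (X(a, f) = (a*f)*2 = 2*a*f)
-X(-81, d(5, q(6, -3))) = -2*(-81)*(-1*(-2)) = -2*(-81)*2 = -1*(-324) = 324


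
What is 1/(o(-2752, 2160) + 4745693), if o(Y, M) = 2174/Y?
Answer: 1376/6530072481 ≈ 2.1072e-7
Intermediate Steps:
1/(o(-2752, 2160) + 4745693) = 1/(2174/(-2752) + 4745693) = 1/(2174*(-1/2752) + 4745693) = 1/(-1087/1376 + 4745693) = 1/(6530072481/1376) = 1376/6530072481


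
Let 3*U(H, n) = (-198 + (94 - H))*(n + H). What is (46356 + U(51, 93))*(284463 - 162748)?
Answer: 4736660940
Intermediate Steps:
U(H, n) = (-104 - H)*(H + n)/3 (U(H, n) = ((-198 + (94 - H))*(n + H))/3 = ((-104 - H)*(H + n))/3 = (-104 - H)*(H + n)/3)
(46356 + U(51, 93))*(284463 - 162748) = (46356 + (-104/3*51 - 104/3*93 - ⅓*51² - ⅓*51*93))*(284463 - 162748) = (46356 + (-1768 - 3224 - ⅓*2601 - 1581))*121715 = (46356 + (-1768 - 3224 - 867 - 1581))*121715 = (46356 - 7440)*121715 = 38916*121715 = 4736660940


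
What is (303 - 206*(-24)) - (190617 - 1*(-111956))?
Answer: -297326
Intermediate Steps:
(303 - 206*(-24)) - (190617 - 1*(-111956)) = (303 + 4944) - (190617 + 111956) = 5247 - 1*302573 = 5247 - 302573 = -297326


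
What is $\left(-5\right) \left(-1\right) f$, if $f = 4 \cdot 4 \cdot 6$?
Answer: $480$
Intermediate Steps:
$f = 96$ ($f = 16 \cdot 6 = 96$)
$\left(-5\right) \left(-1\right) f = \left(-5\right) \left(-1\right) 96 = 5 \cdot 96 = 480$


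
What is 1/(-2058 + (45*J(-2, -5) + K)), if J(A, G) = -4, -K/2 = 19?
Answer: -1/2276 ≈ -0.00043937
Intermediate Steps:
K = -38 (K = -2*19 = -38)
1/(-2058 + (45*J(-2, -5) + K)) = 1/(-2058 + (45*(-4) - 38)) = 1/(-2058 + (-180 - 38)) = 1/(-2058 - 218) = 1/(-2276) = -1/2276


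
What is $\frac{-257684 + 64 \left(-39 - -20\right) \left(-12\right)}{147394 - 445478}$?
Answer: $\frac{60773}{74521} \approx 0.81552$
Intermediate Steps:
$\frac{-257684 + 64 \left(-39 - -20\right) \left(-12\right)}{147394 - 445478} = \frac{-257684 + 64 \left(-39 + 20\right) \left(-12\right)}{-298084} = \left(-257684 + 64 \left(-19\right) \left(-12\right)\right) \left(- \frac{1}{298084}\right) = \left(-257684 - -14592\right) \left(- \frac{1}{298084}\right) = \left(-257684 + 14592\right) \left(- \frac{1}{298084}\right) = \left(-243092\right) \left(- \frac{1}{298084}\right) = \frac{60773}{74521}$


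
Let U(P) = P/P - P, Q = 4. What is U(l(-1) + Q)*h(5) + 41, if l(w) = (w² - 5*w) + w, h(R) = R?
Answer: 1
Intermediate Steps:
l(w) = w² - 4*w
U(P) = 1 - P
U(l(-1) + Q)*h(5) + 41 = (1 - (-(-4 - 1) + 4))*5 + 41 = (1 - (-1*(-5) + 4))*5 + 41 = (1 - (5 + 4))*5 + 41 = (1 - 1*9)*5 + 41 = (1 - 9)*5 + 41 = -8*5 + 41 = -40 + 41 = 1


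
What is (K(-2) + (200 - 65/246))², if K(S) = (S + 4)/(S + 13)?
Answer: 292656114529/7322436 ≈ 39967.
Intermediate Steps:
K(S) = (4 + S)/(13 + S)
(K(-2) + (200 - 65/246))² = ((4 - 2)/(13 - 2) + (200 - 65/246))² = (2/11 + (200 - 65/246))² = (2/11 + 49135/246)² = (540977/2706)² = 292656114529/7322436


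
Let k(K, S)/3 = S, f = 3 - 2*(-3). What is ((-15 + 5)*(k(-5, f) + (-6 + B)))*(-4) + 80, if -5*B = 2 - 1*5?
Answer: 944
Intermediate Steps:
B = 3/5 (B = -(2 - 1*5)/5 = -(2 - 5)/5 = -1/5*(-3) = 3/5 ≈ 0.60000)
f = 9 (f = 3 + 6 = 9)
k(K, S) = 3*S
((-15 + 5)*(k(-5, f) + (-6 + B)))*(-4) + 80 = ((-15 + 5)*(3*9 + (-6 + 3/5)))*(-4) + 80 = -10*(27 - 27/5)*(-4) + 80 = -10*108/5*(-4) + 80 = -216*(-4) + 80 = 864 + 80 = 944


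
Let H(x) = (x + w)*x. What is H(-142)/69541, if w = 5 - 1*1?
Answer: 19596/69541 ≈ 0.28179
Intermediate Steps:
w = 4 (w = 5 - 1 = 4)
H(x) = x*(4 + x) (H(x) = (x + 4)*x = (4 + x)*x = x*(4 + x))
H(-142)/69541 = -142*(4 - 142)/69541 = -142*(-138)*(1/69541) = 19596*(1/69541) = 19596/69541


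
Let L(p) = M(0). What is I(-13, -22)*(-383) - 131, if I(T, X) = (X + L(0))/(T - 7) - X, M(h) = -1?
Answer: -179949/20 ≈ -8997.5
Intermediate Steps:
L(p) = -1
I(T, X) = -X + (-1 + X)/(-7 + T) (I(T, X) = (X - 1)/(T - 7) - X = (-1 + X)/(-7 + T) - X = -X + (-1 + X)/(-7 + T))
I(-13, -22)*(-383) - 131 = ((-1 + 8*(-22) - 1*(-13)*(-22))/(-7 - 13))*(-383) - 131 = ((-1 - 176 - 286)/(-20))*(-383) - 131 = -1/20*(-463)*(-383) - 131 = (463/20)*(-383) - 131 = -177329/20 - 131 = -179949/20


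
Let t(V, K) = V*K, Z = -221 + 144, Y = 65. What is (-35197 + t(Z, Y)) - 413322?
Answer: -453524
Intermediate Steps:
Z = -77
t(V, K) = K*V
(-35197 + t(Z, Y)) - 413322 = (-35197 + 65*(-77)) - 413322 = (-35197 - 5005) - 413322 = -40202 - 413322 = -453524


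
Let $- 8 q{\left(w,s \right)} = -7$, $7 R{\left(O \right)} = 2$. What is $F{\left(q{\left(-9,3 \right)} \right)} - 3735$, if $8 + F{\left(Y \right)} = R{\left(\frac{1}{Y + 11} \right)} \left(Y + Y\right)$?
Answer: $- \frac{7485}{2} \approx -3742.5$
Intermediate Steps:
$R{\left(O \right)} = \frac{2}{7}$ ($R{\left(O \right)} = \frac{1}{7} \cdot 2 = \frac{2}{7}$)
$q{\left(w,s \right)} = \frac{7}{8}$ ($q{\left(w,s \right)} = \left(- \frac{1}{8}\right) \left(-7\right) = \frac{7}{8}$)
$F{\left(Y \right)} = -8 + \frac{4 Y}{7}$ ($F{\left(Y \right)} = -8 + \frac{2 \left(Y + Y\right)}{7} = -8 + \frac{2 \cdot 2 Y}{7} = -8 + \frac{4 Y}{7}$)
$F{\left(q{\left(-9,3 \right)} \right)} - 3735 = \left(-8 + \frac{4}{7} \cdot \frac{7}{8}\right) - 3735 = \left(-8 + \frac{1}{2}\right) - 3735 = - \frac{15}{2} - 3735 = - \frac{7485}{2}$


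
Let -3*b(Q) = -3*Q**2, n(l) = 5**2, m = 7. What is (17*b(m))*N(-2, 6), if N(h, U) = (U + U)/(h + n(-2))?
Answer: 9996/23 ≈ 434.61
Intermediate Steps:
n(l) = 25
b(Q) = Q**2 (b(Q) = -(-1)*Q**2 = Q**2)
N(h, U) = 2*U/(25 + h) (N(h, U) = (U + U)/(h + 25) = (2*U)/(25 + h) = 2*U/(25 + h))
(17*b(m))*N(-2, 6) = (17*7**2)*(2*6/(25 - 2)) = (17*49)*(2*6/23) = 833*(2*6*(1/23)) = 833*(12/23) = 9996/23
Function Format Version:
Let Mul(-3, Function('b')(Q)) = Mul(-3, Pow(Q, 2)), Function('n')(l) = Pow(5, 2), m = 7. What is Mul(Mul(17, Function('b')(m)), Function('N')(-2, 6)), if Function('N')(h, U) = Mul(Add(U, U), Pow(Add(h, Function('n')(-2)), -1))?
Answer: Rational(9996, 23) ≈ 434.61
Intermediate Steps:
Function('n')(l) = 25
Function('b')(Q) = Pow(Q, 2) (Function('b')(Q) = Mul(Rational(-1, 3), Mul(-3, Pow(Q, 2))) = Pow(Q, 2))
Function('N')(h, U) = Mul(2, U, Pow(Add(25, h), -1)) (Function('N')(h, U) = Mul(Add(U, U), Pow(Add(h, 25), -1)) = Mul(Mul(2, U), Pow(Add(25, h), -1)) = Mul(2, U, Pow(Add(25, h), -1)))
Mul(Mul(17, Function('b')(m)), Function('N')(-2, 6)) = Mul(Mul(17, Pow(7, 2)), Mul(2, 6, Pow(Add(25, -2), -1))) = Mul(Mul(17, 49), Mul(2, 6, Pow(23, -1))) = Mul(833, Mul(2, 6, Rational(1, 23))) = Mul(833, Rational(12, 23)) = Rational(9996, 23)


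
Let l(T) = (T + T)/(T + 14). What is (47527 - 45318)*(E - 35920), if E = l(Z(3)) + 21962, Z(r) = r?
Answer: -524151520/17 ≈ -3.0832e+7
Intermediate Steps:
l(T) = 2*T/(14 + T) (l(T) = (2*T)/(14 + T) = 2*T/(14 + T))
E = 373360/17 (E = 2*3/(14 + 3) + 21962 = 2*3/17 + 21962 = 2*3*(1/17) + 21962 = 6/17 + 21962 = 373360/17 ≈ 21962.)
(47527 - 45318)*(E - 35920) = (47527 - 45318)*(373360/17 - 35920) = 2209*(-237280/17) = -524151520/17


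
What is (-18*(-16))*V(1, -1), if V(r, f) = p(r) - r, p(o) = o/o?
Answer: 0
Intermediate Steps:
p(o) = 1
V(r, f) = 1 - r
(-18*(-16))*V(1, -1) = (-18*(-16))*(1 - 1*1) = 288*(1 - 1) = 288*0 = 0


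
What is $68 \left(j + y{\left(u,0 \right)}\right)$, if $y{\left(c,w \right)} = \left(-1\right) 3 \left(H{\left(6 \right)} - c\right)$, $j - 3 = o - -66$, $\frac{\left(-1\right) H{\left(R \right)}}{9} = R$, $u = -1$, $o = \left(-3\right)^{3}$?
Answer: $13668$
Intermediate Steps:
$o = -27$
$H{\left(R \right)} = - 9 R$
$j = 42$ ($j = 3 - -39 = 3 + \left(-27 + 66\right) = 3 + 39 = 42$)
$y{\left(c,w \right)} = 162 + 3 c$ ($y{\left(c,w \right)} = \left(-1\right) 3 \left(\left(-9\right) 6 - c\right) = - 3 \left(-54 - c\right) = 162 + 3 c$)
$68 \left(j + y{\left(u,0 \right)}\right) = 68 \left(42 + \left(162 + 3 \left(-1\right)\right)\right) = 68 \left(42 + \left(162 - 3\right)\right) = 68 \left(42 + 159\right) = 68 \cdot 201 = 13668$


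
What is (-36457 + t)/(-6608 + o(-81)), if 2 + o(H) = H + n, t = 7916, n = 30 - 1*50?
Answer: 28541/6711 ≈ 4.2529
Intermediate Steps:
n = -20 (n = 30 - 50 = -20)
o(H) = -22 + H (o(H) = -2 + (H - 20) = -2 + (-20 + H) = -22 + H)
(-36457 + t)/(-6608 + o(-81)) = (-36457 + 7916)/(-6608 + (-22 - 81)) = -28541/(-6608 - 103) = -28541/(-6711) = -28541*(-1/6711) = 28541/6711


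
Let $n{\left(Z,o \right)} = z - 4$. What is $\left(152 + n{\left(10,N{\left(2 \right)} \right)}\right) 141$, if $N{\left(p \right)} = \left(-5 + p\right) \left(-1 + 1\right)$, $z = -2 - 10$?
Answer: $19176$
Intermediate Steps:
$z = -12$ ($z = -2 - 10 = -12$)
$N{\left(p \right)} = 0$ ($N{\left(p \right)} = \left(-5 + p\right) 0 = 0$)
$n{\left(Z,o \right)} = -16$ ($n{\left(Z,o \right)} = -12 - 4 = -16$)
$\left(152 + n{\left(10,N{\left(2 \right)} \right)}\right) 141 = \left(152 - 16\right) 141 = 136 \cdot 141 = 19176$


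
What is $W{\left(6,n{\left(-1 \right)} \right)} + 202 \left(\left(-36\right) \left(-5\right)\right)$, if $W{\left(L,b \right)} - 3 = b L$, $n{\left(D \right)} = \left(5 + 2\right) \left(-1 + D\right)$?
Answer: $36279$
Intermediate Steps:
$n{\left(D \right)} = -7 + 7 D$ ($n{\left(D \right)} = 7 \left(-1 + D\right) = -7 + 7 D$)
$W{\left(L,b \right)} = 3 + L b$ ($W{\left(L,b \right)} = 3 + b L = 3 + L b$)
$W{\left(6,n{\left(-1 \right)} \right)} + 202 \left(\left(-36\right) \left(-5\right)\right) = \left(3 + 6 \left(-7 + 7 \left(-1\right)\right)\right) + 202 \left(\left(-36\right) \left(-5\right)\right) = \left(3 + 6 \left(-7 - 7\right)\right) + 202 \cdot 180 = \left(3 + 6 \left(-14\right)\right) + 36360 = \left(3 - 84\right) + 36360 = -81 + 36360 = 36279$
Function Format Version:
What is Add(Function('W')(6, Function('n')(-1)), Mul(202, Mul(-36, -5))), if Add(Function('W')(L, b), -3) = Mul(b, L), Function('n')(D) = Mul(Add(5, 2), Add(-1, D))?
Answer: 36279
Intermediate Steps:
Function('n')(D) = Add(-7, Mul(7, D)) (Function('n')(D) = Mul(7, Add(-1, D)) = Add(-7, Mul(7, D)))
Function('W')(L, b) = Add(3, Mul(L, b)) (Function('W')(L, b) = Add(3, Mul(b, L)) = Add(3, Mul(L, b)))
Add(Function('W')(6, Function('n')(-1)), Mul(202, Mul(-36, -5))) = Add(Add(3, Mul(6, Add(-7, Mul(7, -1)))), Mul(202, Mul(-36, -5))) = Add(Add(3, Mul(6, Add(-7, -7))), Mul(202, 180)) = Add(Add(3, Mul(6, -14)), 36360) = Add(Add(3, -84), 36360) = Add(-81, 36360) = 36279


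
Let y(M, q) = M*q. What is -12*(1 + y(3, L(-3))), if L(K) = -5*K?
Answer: -552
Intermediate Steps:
-12*(1 + y(3, L(-3))) = -12*(1 + 3*(-5*(-3))) = -12*(1 + 3*15) = -12*(1 + 45) = -12*46 = -552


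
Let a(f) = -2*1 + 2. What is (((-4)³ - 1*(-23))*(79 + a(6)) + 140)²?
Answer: 9603801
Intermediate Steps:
a(f) = 0 (a(f) = -2 + 2 = 0)
(((-4)³ - 1*(-23))*(79 + a(6)) + 140)² = (((-4)³ - 1*(-23))*(79 + 0) + 140)² = ((-64 + 23)*79 + 140)² = (-41*79 + 140)² = (-3239 + 140)² = (-3099)² = 9603801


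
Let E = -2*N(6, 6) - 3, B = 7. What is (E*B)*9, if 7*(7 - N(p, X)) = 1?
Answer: -1053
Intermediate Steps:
N(p, X) = 48/7 (N(p, X) = 7 - ⅐*1 = 7 - ⅐ = 48/7)
E = -117/7 (E = -2*48/7 - 3 = -96/7 - 3 = -117/7 ≈ -16.714)
(E*B)*9 = -117/7*7*9 = -117*9 = -1053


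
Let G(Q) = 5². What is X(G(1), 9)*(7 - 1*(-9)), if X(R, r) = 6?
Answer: 96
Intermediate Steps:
G(Q) = 25
X(G(1), 9)*(7 - 1*(-9)) = 6*(7 - 1*(-9)) = 6*(7 + 9) = 6*16 = 96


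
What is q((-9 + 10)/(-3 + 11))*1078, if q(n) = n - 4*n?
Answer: -1617/4 ≈ -404.25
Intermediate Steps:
q(n) = -3*n
q((-9 + 10)/(-3 + 11))*1078 = -3*(-9 + 10)/(-3 + 11)*1078 = -3/8*1078 = -1617/4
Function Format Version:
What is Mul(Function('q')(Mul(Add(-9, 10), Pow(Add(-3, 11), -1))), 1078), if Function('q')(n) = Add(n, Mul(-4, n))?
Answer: Rational(-1617, 4) ≈ -404.25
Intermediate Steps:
Function('q')(n) = Mul(-3, n)
Mul(Function('q')(Mul(Add(-9, 10), Pow(Add(-3, 11), -1))), 1078) = Mul(Mul(-3, Mul(Add(-9, 10), Pow(Add(-3, 11), -1))), 1078) = Mul(Mul(-3, Mul(1, Pow(8, -1))), 1078) = Mul(Mul(-3, Mul(1, Rational(1, 8))), 1078) = Mul(Mul(-3, Rational(1, 8)), 1078) = Mul(Rational(-3, 8), 1078) = Rational(-1617, 4)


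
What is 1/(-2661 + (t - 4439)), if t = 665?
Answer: -1/6435 ≈ -0.00015540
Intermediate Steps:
1/(-2661 + (t - 4439)) = 1/(-2661 + (665 - 4439)) = 1/(-2661 - 3774) = 1/(-6435) = -1/6435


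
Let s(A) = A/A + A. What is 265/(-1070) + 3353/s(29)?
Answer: 178988/1605 ≈ 111.52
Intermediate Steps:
s(A) = 1 + A
265/(-1070) + 3353/s(29) = 265/(-1070) + 3353/(1 + 29) = 265*(-1/1070) + 3353/30 = -53/214 + 3353*(1/30) = -53/214 + 3353/30 = 178988/1605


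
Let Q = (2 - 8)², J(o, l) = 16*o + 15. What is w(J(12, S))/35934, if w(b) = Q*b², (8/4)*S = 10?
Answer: 257094/5989 ≈ 42.928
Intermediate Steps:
S = 5 (S = (½)*10 = 5)
J(o, l) = 15 + 16*o
Q = 36 (Q = (-6)² = 36)
w(b) = 36*b²
w(J(12, S))/35934 = (36*(15 + 16*12)²)/35934 = (36*(15 + 192)²)*(1/35934) = (36*207²)*(1/35934) = (36*42849)*(1/35934) = 1542564*(1/35934) = 257094/5989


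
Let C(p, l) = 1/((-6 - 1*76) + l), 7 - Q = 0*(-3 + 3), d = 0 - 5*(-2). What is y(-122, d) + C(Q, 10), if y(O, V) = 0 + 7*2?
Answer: 1007/72 ≈ 13.986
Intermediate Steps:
d = 10 (d = 0 + 10 = 10)
Q = 7 (Q = 7 - 0*(-3 + 3) = 7 - 0*0 = 7 - 1*0 = 7 + 0 = 7)
C(p, l) = 1/(-82 + l) (C(p, l) = 1/((-6 - 76) + l) = 1/(-82 + l))
y(O, V) = 14 (y(O, V) = 0 + 14 = 14)
y(-122, d) + C(Q, 10) = 14 + 1/(-82 + 10) = 14 + 1/(-72) = 14 - 1/72 = 1007/72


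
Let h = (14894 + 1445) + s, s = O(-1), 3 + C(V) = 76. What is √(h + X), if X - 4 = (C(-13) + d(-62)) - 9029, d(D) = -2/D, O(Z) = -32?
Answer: 3*√785354/31 ≈ 85.761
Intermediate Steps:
C(V) = 73 (C(V) = -3 + 76 = 73)
s = -32
h = 16307 (h = (14894 + 1445) - 32 = 16339 - 32 = 16307)
X = -277511/31 (X = 4 + ((73 - 2/(-62)) - 9029) = 4 + ((73 - 2*(-1/62)) - 9029) = 4 + ((73 + 1/31) - 9029) = 4 + (2264/31 - 9029) = 4 - 277635/31 = -277511/31 ≈ -8952.0)
√(h + X) = √(16307 - 277511/31) = √(228006/31) = 3*√785354/31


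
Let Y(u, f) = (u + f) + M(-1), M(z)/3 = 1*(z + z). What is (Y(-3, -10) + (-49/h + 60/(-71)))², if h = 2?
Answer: 39652209/20164 ≈ 1966.5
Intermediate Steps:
M(z) = 6*z (M(z) = 3*(1*(z + z)) = 3*(1*(2*z)) = 3*(2*z) = 6*z)
Y(u, f) = -6 + f + u (Y(u, f) = (u + f) + 6*(-1) = (f + u) - 6 = -6 + f + u)
(Y(-3, -10) + (-49/h + 60/(-71)))² = ((-6 - 10 - 3) + (-49/2 + 60/(-71)))² = (-19 + (-49*½ + 60*(-1/71)))² = (-19 + (-49/2 - 60/71))² = (-19 - 3599/142)² = (-6297/142)² = 39652209/20164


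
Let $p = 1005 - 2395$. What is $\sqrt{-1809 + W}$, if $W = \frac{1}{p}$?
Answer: $\frac{i \sqrt{3495170290}}{1390} \approx 42.532 i$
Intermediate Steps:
$p = -1390$ ($p = 1005 - 2395 = -1390$)
$W = - \frac{1}{1390}$ ($W = \frac{1}{-1390} = - \frac{1}{1390} \approx -0.00071942$)
$\sqrt{-1809 + W} = \sqrt{-1809 - \frac{1}{1390}} = \sqrt{- \frac{2514511}{1390}} = \frac{i \sqrt{3495170290}}{1390}$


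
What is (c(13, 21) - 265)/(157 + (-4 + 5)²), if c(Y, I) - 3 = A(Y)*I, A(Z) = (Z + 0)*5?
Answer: 1103/158 ≈ 6.9810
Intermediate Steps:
A(Z) = 5*Z (A(Z) = Z*5 = 5*Z)
c(Y, I) = 3 + 5*I*Y (c(Y, I) = 3 + (5*Y)*I = 3 + 5*I*Y)
(c(13, 21) - 265)/(157 + (-4 + 5)²) = ((3 + 5*21*13) - 265)/(157 + (-4 + 5)²) = ((3 + 1365) - 265)/(157 + 1²) = (1368 - 265)/(157 + 1) = 1103/158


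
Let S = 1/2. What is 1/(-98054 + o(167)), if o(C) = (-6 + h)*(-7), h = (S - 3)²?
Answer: -4/392223 ≈ -1.0198e-5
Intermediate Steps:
S = ½ ≈ 0.50000
h = 25/4 (h = (½ - 3)² = (-5/2)² = 25/4 ≈ 6.2500)
o(C) = -7/4 (o(C) = (-6 + 25/4)*(-7) = (¼)*(-7) = -7/4)
1/(-98054 + o(167)) = 1/(-98054 - 7/4) = 1/(-392223/4) = -4/392223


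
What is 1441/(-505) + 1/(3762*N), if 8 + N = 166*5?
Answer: -4456096019/1561643820 ≈ -2.8535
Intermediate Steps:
N = 822 (N = -8 + 166*5 = -8 + 830 = 822)
1441/(-505) + 1/(3762*N) = 1441/(-505) + 1/(3762*822) = 1441*(-1/505) + (1/3762)*(1/822) = -1441/505 + 1/3092364 = -4456096019/1561643820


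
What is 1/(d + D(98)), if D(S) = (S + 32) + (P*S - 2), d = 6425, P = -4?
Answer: 1/6161 ≈ 0.00016231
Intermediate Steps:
D(S) = 30 - 3*S (D(S) = (S + 32) + (-4*S - 2) = (32 + S) + (-2 - 4*S) = 30 - 3*S)
1/(d + D(98)) = 1/(6425 + (30 - 3*98)) = 1/(6425 + (30 - 294)) = 1/(6425 - 264) = 1/6161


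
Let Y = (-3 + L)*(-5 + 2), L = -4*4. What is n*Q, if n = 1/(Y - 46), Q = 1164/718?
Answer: 582/3949 ≈ 0.14738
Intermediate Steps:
L = -16
Q = 582/359 (Q = 1164*(1/718) = 582/359 ≈ 1.6212)
Y = 57 (Y = (-3 - 16)*(-5 + 2) = -19*(-3) = 57)
n = 1/11 (n = 1/(57 - 46) = 1/11 ≈ 0.090909)
n*Q = (1/11)*(582/359) = 582/3949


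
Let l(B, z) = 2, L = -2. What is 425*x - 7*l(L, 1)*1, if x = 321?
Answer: 136411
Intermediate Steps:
425*x - 7*l(L, 1)*1 = 425*321 - 7*2*1 = 136425 - 14*1 = 136425 - 14 = 136411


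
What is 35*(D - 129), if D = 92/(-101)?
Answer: -459235/101 ≈ -4546.9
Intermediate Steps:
D = -92/101 (D = 92*(-1/101) = -92/101 ≈ -0.91089)
35*(D - 129) = 35*(-92/101 - 129) = 35*(-13121/101) = -459235/101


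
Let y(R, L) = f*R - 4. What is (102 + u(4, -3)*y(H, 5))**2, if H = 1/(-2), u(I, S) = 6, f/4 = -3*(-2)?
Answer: 36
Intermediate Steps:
f = 24 (f = 4*(-3*(-2)) = 4*6 = 24)
H = -1/2 ≈ -0.50000
y(R, L) = -4 + 24*R (y(R, L) = 24*R - 4 = -4 + 24*R)
(102 + u(4, -3)*y(H, 5))**2 = (102 + 6*(-4 + 24*(-1/2)))**2 = (102 + 6*(-4 - 12))**2 = (102 + 6*(-16))**2 = (102 - 96)**2 = 6**2 = 36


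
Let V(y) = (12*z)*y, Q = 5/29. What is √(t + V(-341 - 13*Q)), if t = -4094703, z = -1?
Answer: 3*I*√382242359/29 ≈ 2022.5*I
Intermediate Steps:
Q = 5/29 (Q = 5*(1/29) = 5/29 ≈ 0.17241)
V(y) = -12*y (V(y) = (12*(-1))*y = -12*y)
√(t + V(-341 - 13*Q)) = √(-4094703 - 12*(-341 - 13*5/29)) = √(-4094703 - 12*(-341 - 65/29)) = √(-4094703 - 12*(-9954/29)) = √(-4094703 + 119448/29) = √(-118626939/29) = 3*I*√382242359/29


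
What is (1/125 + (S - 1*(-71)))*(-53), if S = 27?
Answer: -649303/125 ≈ -5194.4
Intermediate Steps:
(1/125 + (S - 1*(-71)))*(-53) = (1/125 + (27 - 1*(-71)))*(-53) = (1/125 + (27 + 71))*(-53) = (1/125 + 98)*(-53) = (12251/125)*(-53) = -649303/125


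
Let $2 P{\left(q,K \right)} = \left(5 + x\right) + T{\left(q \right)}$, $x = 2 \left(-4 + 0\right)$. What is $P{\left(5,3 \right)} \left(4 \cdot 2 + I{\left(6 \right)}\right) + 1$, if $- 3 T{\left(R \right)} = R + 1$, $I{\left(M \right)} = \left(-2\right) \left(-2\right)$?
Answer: $-29$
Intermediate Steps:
$I{\left(M \right)} = 4$
$T{\left(R \right)} = - \frac{1}{3} - \frac{R}{3}$ ($T{\left(R \right)} = - \frac{R + 1}{3} = - \frac{1 + R}{3} = - \frac{1}{3} - \frac{R}{3}$)
$x = -8$ ($x = 2 \left(-4\right) = -8$)
$P{\left(q,K \right)} = - \frac{5}{3} - \frac{q}{6}$ ($P{\left(q,K \right)} = \frac{\left(5 - 8\right) - \left(\frac{1}{3} + \frac{q}{3}\right)}{2} = \frac{-3 - \left(\frac{1}{3} + \frac{q}{3}\right)}{2} = \frac{- \frac{10}{3} - \frac{q}{3}}{2} = - \frac{5}{3} - \frac{q}{6}$)
$P{\left(5,3 \right)} \left(4 \cdot 2 + I{\left(6 \right)}\right) + 1 = \left(- \frac{5}{3} - \frac{5}{6}\right) \left(4 \cdot 2 + 4\right) + 1 = \left(- \frac{5}{3} - \frac{5}{6}\right) \left(8 + 4\right) + 1 = \left(- \frac{5}{2}\right) 12 + 1 = -30 + 1 = -29$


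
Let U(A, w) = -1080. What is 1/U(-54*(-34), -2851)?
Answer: -1/1080 ≈ -0.00092593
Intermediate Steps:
1/U(-54*(-34), -2851) = 1/(-1080) = -1/1080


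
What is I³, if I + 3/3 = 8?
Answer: 343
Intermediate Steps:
I = 7 (I = -1 + 8 = 7)
I³ = 7³ = 343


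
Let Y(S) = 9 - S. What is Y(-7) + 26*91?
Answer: 2382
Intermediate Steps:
Y(-7) + 26*91 = (9 - 1*(-7)) + 26*91 = (9 + 7) + 2366 = 16 + 2366 = 2382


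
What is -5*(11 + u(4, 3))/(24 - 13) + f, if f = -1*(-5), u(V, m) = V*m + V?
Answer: -80/11 ≈ -7.2727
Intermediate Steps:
u(V, m) = V + V*m
f = 5
-5*(11 + u(4, 3))/(24 - 13) + f = -5*(11 + 4*(1 + 3))/(24 - 13) + 5 = -5*(11 + 4*4)/11 + 5 = -5*(11 + 16)/11 + 5 = -135/11 + 5 = -80/11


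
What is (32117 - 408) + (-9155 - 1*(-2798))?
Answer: 25352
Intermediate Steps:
(32117 - 408) + (-9155 - 1*(-2798)) = 31709 + (-9155 + 2798) = 31709 - 6357 = 25352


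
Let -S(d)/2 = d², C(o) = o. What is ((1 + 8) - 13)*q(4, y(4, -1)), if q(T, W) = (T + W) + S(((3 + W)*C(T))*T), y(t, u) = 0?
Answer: 18416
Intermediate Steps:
S(d) = -2*d²
q(T, W) = T + W - 2*T⁴*(3 + W)² (q(T, W) = (T + W) - 2*T⁴*(3 + W)² = T + W - 2*T⁴*(3 + W)²)
((1 + 8) - 13)*q(4, y(4, -1)) = ((1 + 8) - 13)*(4 + 0 - 2*4⁴*(3 + 0)²) = (9 - 13)*(4 + 0 - 2*256*3²) = -4*(4 + 0 - 2*256*9) = -4*(4 + 0 - 4608) = -4*(-4604) = 18416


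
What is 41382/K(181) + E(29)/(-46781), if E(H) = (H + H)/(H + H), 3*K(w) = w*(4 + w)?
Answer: 5807640541/1566461785 ≈ 3.7075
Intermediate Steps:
K(w) = w*(4 + w)/3 (K(w) = (w*(4 + w))/3 = w*(4 + w)/3)
E(H) = 1 (E(H) = (2*H)/((2*H)) = (2*H)*(1/(2*H)) = 1)
41382/K(181) + E(29)/(-46781) = 41382/(((⅓)*181*(4 + 181))) + 1/(-46781) = 41382/(((⅓)*181*185)) + 1*(-1/46781) = 41382/(33485/3) - 1/46781 = 41382*(3/33485) - 1/46781 = 124146/33485 - 1/46781 = 5807640541/1566461785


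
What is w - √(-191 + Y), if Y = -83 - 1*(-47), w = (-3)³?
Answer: -27 - I*√227 ≈ -27.0 - 15.067*I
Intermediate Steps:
w = -27
Y = -36 (Y = -83 + 47 = -36)
w - √(-191 + Y) = -27 - √(-191 - 36) = -27 - √(-227) = -27 - I*√227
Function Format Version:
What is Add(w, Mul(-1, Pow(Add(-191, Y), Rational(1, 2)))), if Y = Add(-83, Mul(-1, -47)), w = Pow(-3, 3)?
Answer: Add(-27, Mul(-1, I, Pow(227, Rational(1, 2)))) ≈ Add(-27.000, Mul(-15.067, I))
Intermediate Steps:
w = -27
Y = -36 (Y = Add(-83, 47) = -36)
Add(w, Mul(-1, Pow(Add(-191, Y), Rational(1, 2)))) = Add(-27, Mul(-1, Pow(Add(-191, -36), Rational(1, 2)))) = Add(-27, Mul(-1, Pow(-227, Rational(1, 2)))) = Add(-27, Mul(-1, Mul(I, Pow(227, Rational(1, 2))))) = Add(-27, Mul(-1, I, Pow(227, Rational(1, 2))))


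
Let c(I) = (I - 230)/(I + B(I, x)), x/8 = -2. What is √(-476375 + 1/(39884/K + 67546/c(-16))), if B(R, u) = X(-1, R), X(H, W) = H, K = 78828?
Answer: I*√5229663570796492532495/104776140 ≈ 690.2*I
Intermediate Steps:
x = -16 (x = 8*(-2) = -16)
B(R, u) = -1
c(I) = (-230 + I)/(-1 + I) (c(I) = (I - 230)/(I - 1) = (-230 + I)/(-1 + I))
√(-476375 + 1/(39884/K + 67546/c(-16))) = √(-476375 + 1/(39884/78828 + 67546/(((-230 - 16)/(-1 - 16))))) = √(-476375 + 1/(39884*(1/78828) + 67546/((-246/(-17))))) = √(-476375 + 1/(9971/19707 + 67546/((-1/17*(-246))))) = √(-476375 + 1/(9971/19707 + 67546/(246/17))) = √(-476375 + 1/(9971/19707 + 67546*(17/246))) = √(-476375 + 1/(9971/19707 + 574141/123)) = √(-476375 + 1/(1257313680/269329)) = √(-476375 + 269329/1257313680) = √(-598952804040671/1257313680) = I*√5229663570796492532495/104776140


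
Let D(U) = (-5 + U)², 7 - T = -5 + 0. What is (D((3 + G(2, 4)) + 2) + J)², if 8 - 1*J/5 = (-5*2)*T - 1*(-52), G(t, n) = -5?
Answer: 164025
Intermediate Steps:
T = 12 (T = 7 - (-5 + 0) = 7 - 1*(-5) = 7 + 5 = 12)
J = 380 (J = 40 - 5*(-5*2*12 - 1*(-52)) = 40 - 5*(-10*12 + 52) = 40 - 5*(-120 + 52) = 40 - 5*(-68) = 40 + 340 = 380)
(D((3 + G(2, 4)) + 2) + J)² = ((-5 + ((3 - 5) + 2))² + 380)² = ((-5 + (-2 + 2))² + 380)² = ((-5 + 0)² + 380)² = ((-5)² + 380)² = (25 + 380)² = 405² = 164025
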